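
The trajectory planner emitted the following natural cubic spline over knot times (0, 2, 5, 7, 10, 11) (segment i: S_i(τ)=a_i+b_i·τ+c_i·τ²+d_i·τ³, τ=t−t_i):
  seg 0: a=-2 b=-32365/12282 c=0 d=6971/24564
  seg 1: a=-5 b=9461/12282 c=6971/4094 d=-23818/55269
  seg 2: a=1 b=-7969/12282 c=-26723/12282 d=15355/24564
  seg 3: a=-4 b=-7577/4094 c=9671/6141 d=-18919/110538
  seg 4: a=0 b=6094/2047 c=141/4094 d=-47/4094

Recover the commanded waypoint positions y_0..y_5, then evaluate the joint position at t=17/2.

y_0=-2 y_1=-5 y_2=1 y_3=-4 y_4=0 y_5=3
S(17/2) = -124799/32752

y_0 = S_0(0) = a_0 = -2
y_1 = S_1(0) = a_1 = -5
y_2 = S_2(0) = a_2 = 1
y_3 = S_3(0) = a_3 = -4
y_4 = S_4(0) = a_4 = 0
y_5 = S_4(1) = 3
t_q=17/2 is in segment 3 (τ=3/2); S_3(τ)=-124799/32752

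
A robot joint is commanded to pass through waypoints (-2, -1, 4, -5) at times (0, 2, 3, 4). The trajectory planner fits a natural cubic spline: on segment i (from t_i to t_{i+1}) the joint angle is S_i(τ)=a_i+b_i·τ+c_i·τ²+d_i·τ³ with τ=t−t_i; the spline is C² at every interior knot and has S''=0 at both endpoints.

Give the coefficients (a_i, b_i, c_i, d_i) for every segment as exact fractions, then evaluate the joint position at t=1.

Δ: Δ0=1/2, Δ1=5, Δ2=-9
row 1: diag=6, rhs=27; c'=1/6, d'=9/2
row 2: denom=4−1·1/6=23/6; d'=(-84−1·9/2)/(23/6)=-531/23
back: M2=-531/23
back: M1=9/2−1/6·-531/23=192/23
M: M0=0, M1=192/23, M2=-531/23, M3=0
seg 0: a=-2, c=M0/2=0, d=(M1−M0)/(6·2)=16/23, b=Δ0−h0·(2M0+M1)/6=-105/46
seg 1: a=-1, c=M1/2=96/23, d=(M2−M1)/(6·1)=-241/46, b=Δ1−h1·(2M1+M2)/6=279/46
seg 2: a=4, c=M2/2=-531/46, d=(M3−M2)/(6·1)=177/46, b=Δ2−h2·(2M2+M3)/6=-30/23
t_q=1 → seg 0, τ=1; S=-2+-105/46·τ+0·τ²+16/23·τ³=-165/46

  seg 0: a=-2 b=-105/46 c=0 d=16/23
  seg 1: a=-1 b=279/46 c=96/23 d=-241/46
  seg 2: a=4 b=-30/23 c=-531/46 d=177/46
S(1) = -165/46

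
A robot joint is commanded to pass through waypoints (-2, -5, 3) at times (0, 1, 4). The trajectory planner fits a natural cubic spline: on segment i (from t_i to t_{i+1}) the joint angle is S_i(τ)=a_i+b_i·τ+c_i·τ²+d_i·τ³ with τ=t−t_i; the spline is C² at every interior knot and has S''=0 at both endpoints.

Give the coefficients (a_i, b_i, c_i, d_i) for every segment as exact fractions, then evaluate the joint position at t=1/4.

  seg 0: a=-2 b=-89/24 c=0 d=17/24
  seg 1: a=-5 b=-19/12 c=17/8 d=-17/72
S(1/4) = -1493/512

Δ: Δ0=-3, Δ1=8/3
row 1: diag=8, rhs=34; c'=3/8, d'=17/4
back: M1=17/4
M: M0=0, M1=17/4, M2=0
seg 0: a=-2, c=M0/2=0, d=(M1−M0)/(6·1)=17/24, b=Δ0−h0·(2M0+M1)/6=-89/24
seg 1: a=-5, c=M1/2=17/8, d=(M2−M1)/(6·3)=-17/72, b=Δ1−h1·(2M1+M2)/6=-19/12
t_q=1/4 → seg 0, τ=1/4; S=-2+-89/24·τ+0·τ²+17/24·τ³=-1493/512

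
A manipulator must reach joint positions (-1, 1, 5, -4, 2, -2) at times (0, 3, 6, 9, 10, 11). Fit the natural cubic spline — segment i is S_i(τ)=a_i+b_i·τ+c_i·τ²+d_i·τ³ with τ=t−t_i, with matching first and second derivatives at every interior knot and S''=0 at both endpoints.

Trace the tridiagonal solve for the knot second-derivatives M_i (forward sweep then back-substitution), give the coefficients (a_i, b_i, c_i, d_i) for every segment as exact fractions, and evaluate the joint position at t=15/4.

  seg 0: a=-1 b=-23/139 c=0 d=347/3753
  seg 1: a=1 b=324/139 c=347/417 d=-1457/3753
  seg 2: a=5 b=-439/139 c=-370/139 d=1132/1251
  seg 3: a=-4 b=737/139 c=762/139 d=-665/139
  seg 4: a=2 b=266/139 c=-1233/139 d=411/139
S(15/4) = 27155/8896

Δ: Δ0=2/3, Δ1=4/3, Δ2=-3, Δ3=6, Δ4=-4
row 1: diag=12, rhs=4; c'=1/4, d'=1/3
row 2: denom=12−3·1/4=45/4; d'=(-26−3·1/3)/(45/4)=-12/5
row 3: denom=8−3·4/15=36/5; d'=(54−3·-12/5)/(36/5)=17/2
row 4: denom=4−1·5/36=139/36; d'=(-60−1·17/2)/(139/36)=-2466/139
back: M4=-2466/139
back: M3=17/2−5/36·-2466/139=1524/139
back: M2=-12/5−4/15·1524/139=-740/139
back: M1=1/3−1/4·-740/139=694/417
M: M0=0, M1=694/417, M2=-740/139, M3=1524/139, M4=-2466/139, M5=0
seg 0: a=-1, c=M0/2=0, d=(M1−M0)/(6·3)=347/3753, b=Δ0−h0·(2M0+M1)/6=-23/139
seg 1: a=1, c=M1/2=347/417, d=(M2−M1)/(6·3)=-1457/3753, b=Δ1−h1·(2M1+M2)/6=324/139
seg 2: a=5, c=M2/2=-370/139, d=(M3−M2)/(6·3)=1132/1251, b=Δ2−h2·(2M2+M3)/6=-439/139
seg 3: a=-4, c=M3/2=762/139, d=(M4−M3)/(6·1)=-665/139, b=Δ3−h3·(2M3+M4)/6=737/139
seg 4: a=2, c=M4/2=-1233/139, d=(M5−M4)/(6·1)=411/139, b=Δ4−h4·(2M4+M5)/6=266/139
t_q=15/4 → seg 1, τ=3/4; S=1+324/139·τ+347/417·τ²+-1457/3753·τ³=27155/8896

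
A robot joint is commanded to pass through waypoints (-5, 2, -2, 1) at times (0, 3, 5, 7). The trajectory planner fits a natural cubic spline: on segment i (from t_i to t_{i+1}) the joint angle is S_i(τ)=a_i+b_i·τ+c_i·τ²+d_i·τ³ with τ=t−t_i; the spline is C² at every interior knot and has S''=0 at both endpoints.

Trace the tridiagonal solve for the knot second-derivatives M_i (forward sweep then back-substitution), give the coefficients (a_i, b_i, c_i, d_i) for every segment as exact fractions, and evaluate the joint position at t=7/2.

  seg 0: a=-5 b=907/228 c=0 d=-125/684
  seg 1: a=2 b=-109/114 c=-125/76 d=32/57
  seg 2: a=-2 b=-91/114 c=131/76 d=-131/456
S(7/2) = 359/304

Δ: Δ0=7/3, Δ1=-2, Δ2=3/2
row 1: diag=10, rhs=-26; c'=1/5, d'=-13/5
row 2: denom=8−2·1/5=38/5; d'=(21−2·-13/5)/(38/5)=131/38
back: M2=131/38
back: M1=-13/5−1/5·131/38=-125/38
M: M0=0, M1=-125/38, M2=131/38, M3=0
seg 0: a=-5, c=M0/2=0, d=(M1−M0)/(6·3)=-125/684, b=Δ0−h0·(2M0+M1)/6=907/228
seg 1: a=2, c=M1/2=-125/76, d=(M2−M1)/(6·2)=32/57, b=Δ1−h1·(2M1+M2)/6=-109/114
seg 2: a=-2, c=M2/2=131/76, d=(M3−M2)/(6·2)=-131/456, b=Δ2−h2·(2M2+M3)/6=-91/114
t_q=7/2 → seg 1, τ=1/2; S=2+-109/114·τ+-125/76·τ²+32/57·τ³=359/304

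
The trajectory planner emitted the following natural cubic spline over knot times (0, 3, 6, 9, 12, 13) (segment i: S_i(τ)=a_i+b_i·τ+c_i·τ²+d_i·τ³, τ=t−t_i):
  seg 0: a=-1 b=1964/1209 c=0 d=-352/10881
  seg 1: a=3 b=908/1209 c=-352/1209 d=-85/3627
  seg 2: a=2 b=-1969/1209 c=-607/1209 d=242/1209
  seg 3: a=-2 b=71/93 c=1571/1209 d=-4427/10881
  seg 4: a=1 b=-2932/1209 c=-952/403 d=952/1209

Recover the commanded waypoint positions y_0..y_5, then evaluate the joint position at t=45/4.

y_0=-1 y_1=3 y_2=2 y_3=-2 y_4=1 y_5=-3
S(45/4) = 42859/25792

y_0 = S_0(0) = a_0 = -1
y_1 = S_1(0) = a_1 = 3
y_2 = S_2(0) = a_2 = 2
y_3 = S_3(0) = a_3 = -2
y_4 = S_4(0) = a_4 = 1
y_5 = S_4(1) = -3
t_q=45/4 is in segment 3 (τ=9/4); S_3(τ)=42859/25792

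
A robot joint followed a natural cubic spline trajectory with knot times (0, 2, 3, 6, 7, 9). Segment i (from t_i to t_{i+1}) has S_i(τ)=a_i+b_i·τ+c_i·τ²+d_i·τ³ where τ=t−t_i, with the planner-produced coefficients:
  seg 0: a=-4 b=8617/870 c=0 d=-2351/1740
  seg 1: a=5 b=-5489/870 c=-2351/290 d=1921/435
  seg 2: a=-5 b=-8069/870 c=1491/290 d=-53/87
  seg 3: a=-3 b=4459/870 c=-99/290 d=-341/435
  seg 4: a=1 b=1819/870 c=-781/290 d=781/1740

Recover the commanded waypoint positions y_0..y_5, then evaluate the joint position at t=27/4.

y_0=-4 y_1=5 y_2=-5 y_3=-3 y_4=1 y_5=-2
S(27/4) = 2981/9280

y_0 = S_0(0) = a_0 = -4
y_1 = S_1(0) = a_1 = 5
y_2 = S_2(0) = a_2 = -5
y_3 = S_3(0) = a_3 = -3
y_4 = S_4(0) = a_4 = 1
y_5 = S_4(2) = -2
t_q=27/4 is in segment 3 (τ=3/4); S_3(τ)=2981/9280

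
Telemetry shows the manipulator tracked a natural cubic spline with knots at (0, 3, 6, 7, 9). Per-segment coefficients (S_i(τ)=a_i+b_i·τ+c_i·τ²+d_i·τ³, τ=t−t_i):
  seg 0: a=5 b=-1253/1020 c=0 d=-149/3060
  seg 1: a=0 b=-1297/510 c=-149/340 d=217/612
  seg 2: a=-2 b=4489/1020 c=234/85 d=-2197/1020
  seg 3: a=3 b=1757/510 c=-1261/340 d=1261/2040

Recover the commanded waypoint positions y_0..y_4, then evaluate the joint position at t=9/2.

y_0=5 y_1=0 y_2=-2 y_3=3 y_4=0
S(9/2) = -9803/2720

y_0 = S_0(0) = a_0 = 5
y_1 = S_1(0) = a_1 = 0
y_2 = S_2(0) = a_2 = -2
y_3 = S_3(0) = a_3 = 3
y_4 = S_3(2) = 0
t_q=9/2 is in segment 1 (τ=3/2); S_1(τ)=-9803/2720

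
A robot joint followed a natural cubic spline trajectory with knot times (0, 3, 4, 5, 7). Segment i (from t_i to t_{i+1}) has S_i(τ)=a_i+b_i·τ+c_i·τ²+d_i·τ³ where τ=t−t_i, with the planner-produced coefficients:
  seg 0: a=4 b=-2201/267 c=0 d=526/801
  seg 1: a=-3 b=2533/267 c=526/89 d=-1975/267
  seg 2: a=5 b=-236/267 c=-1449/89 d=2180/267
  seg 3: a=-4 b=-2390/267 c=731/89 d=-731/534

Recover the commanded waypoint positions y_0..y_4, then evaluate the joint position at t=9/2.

y_0=4 y_1=-3 y_2=5 y_3=-4 y_4=0
S(9/2) = 537/356

y_0 = S_0(0) = a_0 = 4
y_1 = S_1(0) = a_1 = -3
y_2 = S_2(0) = a_2 = 5
y_3 = S_3(0) = a_3 = -4
y_4 = S_3(2) = 0
t_q=9/2 is in segment 2 (τ=1/2); S_2(τ)=537/356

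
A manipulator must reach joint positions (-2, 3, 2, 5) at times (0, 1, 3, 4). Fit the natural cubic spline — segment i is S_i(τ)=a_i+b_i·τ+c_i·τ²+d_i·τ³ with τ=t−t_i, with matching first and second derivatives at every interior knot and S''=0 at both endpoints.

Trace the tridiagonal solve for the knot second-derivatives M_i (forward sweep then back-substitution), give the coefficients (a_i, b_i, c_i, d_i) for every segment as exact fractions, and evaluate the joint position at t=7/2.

Δ: Δ0=5, Δ1=-1/2, Δ2=3
row 1: diag=6, rhs=-33; c'=1/3, d'=-11/2
row 2: denom=6−2·1/3=16/3; d'=(21−2·-11/2)/(16/3)=6
back: M2=6
back: M1=-11/2−1/3·6=-15/2
M: M0=0, M1=-15/2, M2=6, M3=0
seg 0: a=-2, c=M0/2=0, d=(M1−M0)/(6·1)=-5/4, b=Δ0−h0·(2M0+M1)/6=25/4
seg 1: a=3, c=M1/2=-15/4, d=(M2−M1)/(6·2)=9/8, b=Δ1−h1·(2M1+M2)/6=5/2
seg 2: a=2, c=M2/2=3, d=(M3−M2)/(6·1)=-1, b=Δ2−h2·(2M2+M3)/6=1
t_q=7/2 → seg 2, τ=1/2; S=2+1·τ+3·τ²+-1·τ³=25/8

  seg 0: a=-2 b=25/4 c=0 d=-5/4
  seg 1: a=3 b=5/2 c=-15/4 d=9/8
  seg 2: a=2 b=1 c=3 d=-1
S(7/2) = 25/8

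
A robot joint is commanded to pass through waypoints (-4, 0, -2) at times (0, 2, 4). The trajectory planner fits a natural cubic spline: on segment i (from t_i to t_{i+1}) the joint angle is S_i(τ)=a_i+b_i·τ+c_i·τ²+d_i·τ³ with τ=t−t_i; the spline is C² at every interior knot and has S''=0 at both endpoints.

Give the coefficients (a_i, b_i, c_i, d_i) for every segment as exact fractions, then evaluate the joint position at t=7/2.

Δ: Δ0=2, Δ1=-1
row 1: diag=8, rhs=-18; c'=1/4, d'=-9/4
back: M1=-9/4
M: M0=0, M1=-9/4, M2=0
seg 0: a=-4, c=M0/2=0, d=(M1−M0)/(6·2)=-3/16, b=Δ0−h0·(2M0+M1)/6=11/4
seg 1: a=0, c=M1/2=-9/8, d=(M2−M1)/(6·2)=3/16, b=Δ1−h1·(2M1+M2)/6=1/2
t_q=7/2 → seg 1, τ=3/2; S=0+1/2·τ+-9/8·τ²+3/16·τ³=-147/128

  seg 0: a=-4 b=11/4 c=0 d=-3/16
  seg 1: a=0 b=1/2 c=-9/8 d=3/16
S(7/2) = -147/128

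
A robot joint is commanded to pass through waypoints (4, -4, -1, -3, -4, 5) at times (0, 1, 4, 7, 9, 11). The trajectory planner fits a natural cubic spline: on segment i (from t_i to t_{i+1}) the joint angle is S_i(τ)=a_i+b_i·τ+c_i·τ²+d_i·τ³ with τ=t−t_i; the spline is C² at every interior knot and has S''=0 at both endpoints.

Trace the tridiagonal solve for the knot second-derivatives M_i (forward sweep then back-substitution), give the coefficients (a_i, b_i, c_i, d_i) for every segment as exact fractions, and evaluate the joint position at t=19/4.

  seg 0: a=4 b=-28075/3018 c=0 d=3931/3018
  seg 1: a=-4 b=-8141/1509 c=3931/1006 d=-16079/27162
  seg 2: a=-1 b=6239/3018 c=-2143/1509 d=4607/27162
  seg 3: a=-3 b=-2828/1509 c=107/1006 d=3505/12072
  seg 4: a=-4 b=6143/3018 c=3719/2012 d=-3719/12072
S(19/4) = -11385/64384

Δ: Δ0=-8, Δ1=1, Δ2=-2/3, Δ3=-1/2, Δ4=9/2
row 1: diag=8, rhs=54; c'=3/8, d'=27/4
row 2: denom=12−3·3/8=87/8; d'=(-10−3·27/4)/(87/8)=-242/87
row 3: denom=10−3·8/29=266/29; d'=(1−3·-242/87)/(266/29)=271/266
row 4: denom=8−2·29/133=1006/133; d'=(30−2·271/266)/(1006/133)=3719/1006
back: M4=3719/1006
back: M3=271/266−29/133·3719/1006=107/503
back: M2=-242/87−8/29·107/503=-4286/1509
back: M1=27/4−3/8·-4286/1509=3931/503
M: M0=0, M1=3931/503, M2=-4286/1509, M3=107/503, M4=3719/1006, M5=0
seg 0: a=4, c=M0/2=0, d=(M1−M0)/(6·1)=3931/3018, b=Δ0−h0·(2M0+M1)/6=-28075/3018
seg 1: a=-4, c=M1/2=3931/1006, d=(M2−M1)/(6·3)=-16079/27162, b=Δ1−h1·(2M1+M2)/6=-8141/1509
seg 2: a=-1, c=M2/2=-2143/1509, d=(M3−M2)/(6·3)=4607/27162, b=Δ2−h2·(2M2+M3)/6=6239/3018
seg 3: a=-3, c=M3/2=107/1006, d=(M4−M3)/(6·2)=3505/12072, b=Δ3−h3·(2M3+M4)/6=-2828/1509
seg 4: a=-4, c=M4/2=3719/2012, d=(M5−M4)/(6·2)=-3719/12072, b=Δ4−h4·(2M4+M5)/6=6143/3018
t_q=19/4 → seg 2, τ=3/4; S=-1+6239/3018·τ+-2143/1509·τ²+4607/27162·τ³=-11385/64384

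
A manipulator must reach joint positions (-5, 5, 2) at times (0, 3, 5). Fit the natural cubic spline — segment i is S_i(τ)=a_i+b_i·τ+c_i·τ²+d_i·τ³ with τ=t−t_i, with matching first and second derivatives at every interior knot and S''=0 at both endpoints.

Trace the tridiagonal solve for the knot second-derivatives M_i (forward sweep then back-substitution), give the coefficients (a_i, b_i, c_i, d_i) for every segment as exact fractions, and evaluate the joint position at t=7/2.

Δ: Δ0=10/3, Δ1=-3/2
row 1: diag=10, rhs=-29; c'=1/5, d'=-29/10
back: M1=-29/10
M: M0=0, M1=-29/10, M2=0
seg 0: a=-5, c=M0/2=0, d=(M1−M0)/(6·3)=-29/180, b=Δ0−h0·(2M0+M1)/6=287/60
seg 1: a=5, c=M1/2=-29/20, d=(M2−M1)/(6·2)=29/120, b=Δ1−h1·(2M1+M2)/6=13/30
t_q=7/2 → seg 1, τ=1/2; S=5+13/30·τ+-29/20·τ²+29/120·τ³=1563/320

  seg 0: a=-5 b=287/60 c=0 d=-29/180
  seg 1: a=5 b=13/30 c=-29/20 d=29/120
S(7/2) = 1563/320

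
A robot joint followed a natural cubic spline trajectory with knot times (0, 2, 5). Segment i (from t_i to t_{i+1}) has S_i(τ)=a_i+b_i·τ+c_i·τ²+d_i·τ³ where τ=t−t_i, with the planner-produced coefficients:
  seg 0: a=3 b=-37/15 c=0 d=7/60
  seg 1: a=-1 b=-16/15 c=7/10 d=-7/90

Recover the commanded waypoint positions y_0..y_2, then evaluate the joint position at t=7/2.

y_0=3 y_1=-1 y_2=0
S(7/2) = -103/80

y_0 = S_0(0) = a_0 = 3
y_1 = S_1(0) = a_1 = -1
y_2 = S_1(3) = 0
t_q=7/2 is in segment 1 (τ=3/2); S_1(τ)=-103/80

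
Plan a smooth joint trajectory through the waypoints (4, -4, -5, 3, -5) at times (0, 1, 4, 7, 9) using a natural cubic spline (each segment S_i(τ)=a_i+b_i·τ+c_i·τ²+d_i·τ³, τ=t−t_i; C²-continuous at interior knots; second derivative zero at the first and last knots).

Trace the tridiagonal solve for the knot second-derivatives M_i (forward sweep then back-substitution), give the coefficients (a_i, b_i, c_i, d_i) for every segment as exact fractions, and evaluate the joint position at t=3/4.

Δ: Δ0=-8, Δ1=-1/3, Δ2=8/3, Δ3=-4
row 1: diag=8, rhs=46; c'=3/8, d'=23/4
row 2: denom=12−3·3/8=87/8; d'=(18−3·23/4)/(87/8)=2/29
row 3: denom=10−3·8/29=266/29; d'=(-40−3·2/29)/(266/29)=-583/133
back: M3=-583/133
back: M2=2/29−8/29·-583/133=170/133
back: M1=23/4−3/8·170/133=701/133
M: M0=0, M1=701/133, M2=170/133, M3=-583/133, M4=0
seg 0: a=4, c=M0/2=0, d=(M1−M0)/(6·1)=701/798, b=Δ0−h0·(2M0+M1)/6=-7085/798
seg 1: a=-4, c=M1/2=701/266, d=(M2−M1)/(6·3)=-59/266, b=Δ1−h1·(2M1+M2)/6=-2491/399
seg 2: a=-5, c=M2/2=85/133, d=(M3−M2)/(6·3)=-251/798, b=Δ2−h2·(2M2+M3)/6=2857/798
seg 3: a=3, c=M3/2=-583/266, d=(M4−M3)/(6·2)=583/1596, b=Δ3−h3·(2M3+M4)/6=-430/399
t_q=3/4 → seg 0, τ=3/4; S=4+-7085/798·τ+0·τ²+701/798·τ³=-5565/2432

  seg 0: a=4 b=-7085/798 c=0 d=701/798
  seg 1: a=-4 b=-2491/399 c=701/266 d=-59/266
  seg 2: a=-5 b=2857/798 c=85/133 d=-251/798
  seg 3: a=3 b=-430/399 c=-583/266 d=583/1596
S(3/4) = -5565/2432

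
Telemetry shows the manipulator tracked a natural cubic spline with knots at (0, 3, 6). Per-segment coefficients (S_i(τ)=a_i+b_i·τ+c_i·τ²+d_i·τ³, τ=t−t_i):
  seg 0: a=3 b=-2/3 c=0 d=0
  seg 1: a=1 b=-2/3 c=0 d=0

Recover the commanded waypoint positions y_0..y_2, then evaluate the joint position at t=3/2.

y_0 = S_0(0) = a_0 = 3
y_1 = S_1(0) = a_1 = 1
y_2 = S_1(3) = -1
t_q=3/2 is in segment 0 (τ=3/2); S_0(τ)=2

y_0=3 y_1=1 y_2=-1
S(3/2) = 2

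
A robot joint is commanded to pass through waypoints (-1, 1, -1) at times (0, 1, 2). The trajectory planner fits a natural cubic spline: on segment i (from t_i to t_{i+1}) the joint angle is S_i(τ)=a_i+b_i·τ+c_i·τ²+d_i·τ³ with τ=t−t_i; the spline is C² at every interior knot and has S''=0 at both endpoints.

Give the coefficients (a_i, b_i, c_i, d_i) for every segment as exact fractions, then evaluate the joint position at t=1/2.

  seg 0: a=-1 b=3 c=0 d=-1
  seg 1: a=1 b=0 c=-3 d=1
S(1/2) = 3/8

Δ: Δ0=2, Δ1=-2
row 1: diag=4, rhs=-24; c'=1/4, d'=-6
back: M1=-6
M: M0=0, M1=-6, M2=0
seg 0: a=-1, c=M0/2=0, d=(M1−M0)/(6·1)=-1, b=Δ0−h0·(2M0+M1)/6=3
seg 1: a=1, c=M1/2=-3, d=(M2−M1)/(6·1)=1, b=Δ1−h1·(2M1+M2)/6=0
t_q=1/2 → seg 0, τ=1/2; S=-1+3·τ+0·τ²+-1·τ³=3/8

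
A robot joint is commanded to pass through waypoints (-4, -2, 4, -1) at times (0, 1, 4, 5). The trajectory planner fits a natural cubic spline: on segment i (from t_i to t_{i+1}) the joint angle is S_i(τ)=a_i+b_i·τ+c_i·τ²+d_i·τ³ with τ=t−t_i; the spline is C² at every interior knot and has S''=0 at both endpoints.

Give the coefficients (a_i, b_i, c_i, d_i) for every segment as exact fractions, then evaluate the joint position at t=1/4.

  seg 0: a=-4 b=89/55 c=0 d=21/55
  seg 1: a=-2 b=152/55 c=63/55 d=-7/15
  seg 2: a=4 b=-163/55 c=-168/55 d=56/55
S(1/4) = -2527/704

Δ: Δ0=2, Δ1=2, Δ2=-5
row 1: diag=8, rhs=0; c'=3/8, d'=0
row 2: denom=8−3·3/8=55/8; d'=(-42−3·0)/(55/8)=-336/55
back: M2=-336/55
back: M1=0−3/8·-336/55=126/55
M: M0=0, M1=126/55, M2=-336/55, M3=0
seg 0: a=-4, c=M0/2=0, d=(M1−M0)/(6·1)=21/55, b=Δ0−h0·(2M0+M1)/6=89/55
seg 1: a=-2, c=M1/2=63/55, d=(M2−M1)/(6·3)=-7/15, b=Δ1−h1·(2M1+M2)/6=152/55
seg 2: a=4, c=M2/2=-168/55, d=(M3−M2)/(6·1)=56/55, b=Δ2−h2·(2M2+M3)/6=-163/55
t_q=1/4 → seg 0, τ=1/4; S=-4+89/55·τ+0·τ²+21/55·τ³=-2527/704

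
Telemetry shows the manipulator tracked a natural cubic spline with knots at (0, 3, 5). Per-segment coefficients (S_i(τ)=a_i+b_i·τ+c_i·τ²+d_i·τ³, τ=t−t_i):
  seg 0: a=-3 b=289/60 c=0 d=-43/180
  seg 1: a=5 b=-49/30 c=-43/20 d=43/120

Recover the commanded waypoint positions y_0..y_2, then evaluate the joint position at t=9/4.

y_0=-3 y_1=5 y_2=-4
S(9/4) = 6549/1280

y_0 = S_0(0) = a_0 = -3
y_1 = S_1(0) = a_1 = 5
y_2 = S_1(2) = -4
t_q=9/4 is in segment 0 (τ=9/4); S_0(τ)=6549/1280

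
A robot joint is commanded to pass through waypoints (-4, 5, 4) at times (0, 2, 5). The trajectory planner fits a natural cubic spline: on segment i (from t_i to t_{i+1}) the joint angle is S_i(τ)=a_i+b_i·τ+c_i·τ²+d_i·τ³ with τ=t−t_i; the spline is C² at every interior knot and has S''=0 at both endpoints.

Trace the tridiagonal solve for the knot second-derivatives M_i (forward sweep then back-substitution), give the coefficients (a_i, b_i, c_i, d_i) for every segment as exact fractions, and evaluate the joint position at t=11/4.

Δ: Δ0=9/2, Δ1=-1/3
row 1: diag=10, rhs=-29; c'=3/10, d'=-29/10
back: M1=-29/10
M: M0=0, M1=-29/10, M2=0
seg 0: a=-4, c=M0/2=0, d=(M1−M0)/(6·2)=-29/120, b=Δ0−h0·(2M0+M1)/6=82/15
seg 1: a=5, c=M1/2=-29/20, d=(M2−M1)/(6·3)=29/180, b=Δ1−h1·(2M1+M2)/6=77/30
t_q=11/4 → seg 1, τ=3/4; S=5+77/30·τ+-29/20·τ²+29/180·τ³=7907/1280

  seg 0: a=-4 b=82/15 c=0 d=-29/120
  seg 1: a=5 b=77/30 c=-29/20 d=29/180
S(11/4) = 7907/1280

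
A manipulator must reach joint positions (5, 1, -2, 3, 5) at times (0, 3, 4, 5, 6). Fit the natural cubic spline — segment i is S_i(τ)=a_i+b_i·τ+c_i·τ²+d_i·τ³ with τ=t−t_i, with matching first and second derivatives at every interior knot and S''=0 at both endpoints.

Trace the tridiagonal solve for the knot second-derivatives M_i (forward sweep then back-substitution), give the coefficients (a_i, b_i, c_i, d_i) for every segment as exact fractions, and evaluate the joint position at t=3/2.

  seg 0: a=5 b=19/87 c=0 d=-5/29
  seg 1: a=1 b=-386/87 c=-45/29 d=260/87
  seg 2: a=-2 b=124/87 c=215/29 d=-334/87
  seg 3: a=3 b=412/87 c=-119/29 d=119/87
S(3/2) = 1101/232

Δ: Δ0=-4/3, Δ1=-3, Δ2=5, Δ3=2
row 1: diag=8, rhs=-10; c'=1/8, d'=-5/4
row 2: denom=4−1·1/8=31/8; d'=(48−1·-5/4)/(31/8)=394/31
row 3: denom=4−1·8/31=116/31; d'=(-18−1·394/31)/(116/31)=-238/29
back: M3=-238/29
back: M2=394/31−8/31·-238/29=430/29
back: M1=-5/4−1/8·430/29=-90/29
M: M0=0, M1=-90/29, M2=430/29, M3=-238/29, M4=0
seg 0: a=5, c=M0/2=0, d=(M1−M0)/(6·3)=-5/29, b=Δ0−h0·(2M0+M1)/6=19/87
seg 1: a=1, c=M1/2=-45/29, d=(M2−M1)/(6·1)=260/87, b=Δ1−h1·(2M1+M2)/6=-386/87
seg 2: a=-2, c=M2/2=215/29, d=(M3−M2)/(6·1)=-334/87, b=Δ2−h2·(2M2+M3)/6=124/87
seg 3: a=3, c=M3/2=-119/29, d=(M4−M3)/(6·1)=119/87, b=Δ3−h3·(2M3+M4)/6=412/87
t_q=3/2 → seg 0, τ=3/2; S=5+19/87·τ+0·τ²+-5/29·τ³=1101/232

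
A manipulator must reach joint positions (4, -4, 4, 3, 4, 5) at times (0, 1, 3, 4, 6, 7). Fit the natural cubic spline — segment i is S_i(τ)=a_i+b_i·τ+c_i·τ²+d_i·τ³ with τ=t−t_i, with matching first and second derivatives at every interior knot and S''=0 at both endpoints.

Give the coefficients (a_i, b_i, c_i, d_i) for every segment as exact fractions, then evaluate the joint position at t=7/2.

Δ: Δ0=-8, Δ1=4, Δ2=-1, Δ3=1/2, Δ4=1
row 1: diag=6, rhs=72; c'=1/3, d'=12
row 2: denom=6−2·1/3=16/3; d'=(-30−2·12)/(16/3)=-81/8
row 3: denom=6−1·3/16=93/16; d'=(9−1·-81/8)/(93/16)=102/31
row 4: denom=6−2·32/93=494/93; d'=(3−2·102/31)/(494/93)=-333/494
back: M4=-333/494
back: M3=102/31−32/93·-333/494=870/247
back: M2=-81/8−3/16·870/247=-2664/247
back: M1=12−1/3·-2664/247=3852/247
M: M0=0, M1=3852/247, M2=-2664/247, M3=870/247, M4=-333/494, M5=0
seg 0: a=4, c=M0/2=0, d=(M1−M0)/(6·1)=642/247, b=Δ0−h0·(2M0+M1)/6=-2618/247
seg 1: a=-4, c=M1/2=1926/247, d=(M2−M1)/(6·2)=-543/247, b=Δ1−h1·(2M1+M2)/6=-692/247
seg 2: a=4, c=M2/2=-1332/247, d=(M3−M2)/(6·1)=31/13, b=Δ2−h2·(2M2+M3)/6=496/247
seg 3: a=3, c=M3/2=435/247, d=(M4−M3)/(6·2)=-691/1976, b=Δ3−h3·(2M3+M4)/6=-401/247
seg 4: a=4, c=M4/2=-333/988, d=(M5−M4)/(6·1)=111/988, b=Δ4−h4·(2M4+M5)/6=605/494
t_q=7/2 → seg 2, τ=1/2; S=4+496/247·τ+-1332/247·τ²+31/13·τ³=601/152

  seg 0: a=4 b=-2618/247 c=0 d=642/247
  seg 1: a=-4 b=-692/247 c=1926/247 d=-543/247
  seg 2: a=4 b=496/247 c=-1332/247 d=31/13
  seg 3: a=3 b=-401/247 c=435/247 d=-691/1976
  seg 4: a=4 b=605/494 c=-333/988 d=111/988
S(7/2) = 601/152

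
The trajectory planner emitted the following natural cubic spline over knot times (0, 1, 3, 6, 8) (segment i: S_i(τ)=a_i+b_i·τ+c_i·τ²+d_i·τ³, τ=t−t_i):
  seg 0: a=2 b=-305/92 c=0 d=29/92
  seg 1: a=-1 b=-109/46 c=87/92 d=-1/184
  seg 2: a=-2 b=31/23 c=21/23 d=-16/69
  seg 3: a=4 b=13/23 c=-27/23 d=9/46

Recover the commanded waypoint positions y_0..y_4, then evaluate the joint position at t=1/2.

y_0=2 y_1=-1 y_2=-2 y_3=4 y_4=2
S(1/2) = 281/736

y_0 = S_0(0) = a_0 = 2
y_1 = S_1(0) = a_1 = -1
y_2 = S_2(0) = a_2 = -2
y_3 = S_3(0) = a_3 = 4
y_4 = S_3(2) = 2
t_q=1/2 is in segment 0 (τ=1/2); S_0(τ)=281/736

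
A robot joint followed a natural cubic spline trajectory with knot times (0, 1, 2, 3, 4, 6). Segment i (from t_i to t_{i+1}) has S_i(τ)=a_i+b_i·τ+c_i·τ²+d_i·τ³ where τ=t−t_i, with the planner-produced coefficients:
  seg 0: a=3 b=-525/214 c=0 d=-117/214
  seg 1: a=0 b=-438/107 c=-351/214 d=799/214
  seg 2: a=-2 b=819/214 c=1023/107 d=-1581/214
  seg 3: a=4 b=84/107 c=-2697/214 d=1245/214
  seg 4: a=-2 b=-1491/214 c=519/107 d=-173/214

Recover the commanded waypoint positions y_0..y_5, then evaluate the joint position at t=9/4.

y_0=3 y_1=0 y_2=-2 y_3=4 y_4=-2 y_5=-3
S(9/4) = -7685/13696

y_0 = S_0(0) = a_0 = 3
y_1 = S_1(0) = a_1 = 0
y_2 = S_2(0) = a_2 = -2
y_3 = S_3(0) = a_3 = 4
y_4 = S_4(0) = a_4 = -2
y_5 = S_4(2) = -3
t_q=9/4 is in segment 2 (τ=1/4); S_2(τ)=-7685/13696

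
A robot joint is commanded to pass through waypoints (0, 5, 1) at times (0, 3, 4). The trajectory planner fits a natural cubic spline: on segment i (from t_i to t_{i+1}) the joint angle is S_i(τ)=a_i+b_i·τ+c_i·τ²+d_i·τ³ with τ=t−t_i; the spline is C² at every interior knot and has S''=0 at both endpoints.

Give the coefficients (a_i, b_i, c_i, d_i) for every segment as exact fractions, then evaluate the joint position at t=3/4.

Δ: Δ0=5/3, Δ1=-4
row 1: diag=8, rhs=-34; c'=1/8, d'=-17/4
back: M1=-17/4
M: M0=0, M1=-17/4, M2=0
seg 0: a=0, c=M0/2=0, d=(M1−M0)/(6·3)=-17/72, b=Δ0−h0·(2M0+M1)/6=91/24
seg 1: a=5, c=M1/2=-17/8, d=(M2−M1)/(6·1)=17/24, b=Δ1−h1·(2M1+M2)/6=-31/12
t_q=3/4 → seg 0, τ=3/4; S=0+91/24·τ+0·τ²+-17/72·τ³=1405/512

  seg 0: a=0 b=91/24 c=0 d=-17/72
  seg 1: a=5 b=-31/12 c=-17/8 d=17/24
S(3/4) = 1405/512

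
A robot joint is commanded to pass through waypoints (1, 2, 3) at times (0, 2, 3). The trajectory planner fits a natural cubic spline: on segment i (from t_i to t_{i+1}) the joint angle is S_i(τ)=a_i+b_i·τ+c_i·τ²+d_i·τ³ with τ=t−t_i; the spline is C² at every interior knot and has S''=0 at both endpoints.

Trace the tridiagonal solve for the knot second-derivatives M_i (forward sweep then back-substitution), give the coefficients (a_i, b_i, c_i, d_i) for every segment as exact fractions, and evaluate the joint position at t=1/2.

Δ: Δ0=1/2, Δ1=1
row 1: diag=6, rhs=3; c'=1/6, d'=1/2
back: M1=1/2
M: M0=0, M1=1/2, M2=0
seg 0: a=1, c=M0/2=0, d=(M1−M0)/(6·2)=1/24, b=Δ0−h0·(2M0+M1)/6=1/3
seg 1: a=2, c=M1/2=1/4, d=(M2−M1)/(6·1)=-1/12, b=Δ1−h1·(2M1+M2)/6=5/6
t_q=1/2 → seg 0, τ=1/2; S=1+1/3·τ+0·τ²+1/24·τ³=75/64

  seg 0: a=1 b=1/3 c=0 d=1/24
  seg 1: a=2 b=5/6 c=1/4 d=-1/12
S(1/2) = 75/64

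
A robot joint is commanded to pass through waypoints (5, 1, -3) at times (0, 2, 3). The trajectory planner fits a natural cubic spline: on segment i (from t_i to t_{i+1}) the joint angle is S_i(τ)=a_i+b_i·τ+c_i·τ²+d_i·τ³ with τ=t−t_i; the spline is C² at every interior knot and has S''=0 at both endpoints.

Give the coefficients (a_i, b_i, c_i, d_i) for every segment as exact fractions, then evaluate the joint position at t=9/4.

  seg 0: a=5 b=-4/3 c=0 d=-1/6
  seg 1: a=1 b=-10/3 c=-1 d=1/3
S(9/4) = 7/64

Δ: Δ0=-2, Δ1=-4
row 1: diag=6, rhs=-12; c'=1/6, d'=-2
back: M1=-2
M: M0=0, M1=-2, M2=0
seg 0: a=5, c=M0/2=0, d=(M1−M0)/(6·2)=-1/6, b=Δ0−h0·(2M0+M1)/6=-4/3
seg 1: a=1, c=M1/2=-1, d=(M2−M1)/(6·1)=1/3, b=Δ1−h1·(2M1+M2)/6=-10/3
t_q=9/4 → seg 1, τ=1/4; S=1+-10/3·τ+-1·τ²+1/3·τ³=7/64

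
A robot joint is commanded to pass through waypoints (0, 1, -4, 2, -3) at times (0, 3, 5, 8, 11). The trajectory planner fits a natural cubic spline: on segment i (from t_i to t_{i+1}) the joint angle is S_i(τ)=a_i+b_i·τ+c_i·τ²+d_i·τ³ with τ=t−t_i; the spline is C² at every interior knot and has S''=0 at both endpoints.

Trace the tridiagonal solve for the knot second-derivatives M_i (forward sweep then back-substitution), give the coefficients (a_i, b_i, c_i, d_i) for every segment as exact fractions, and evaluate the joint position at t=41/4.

  seg 0: a=0 b=375/236 c=0 d=-889/6372
  seg 1: a=1 b=-257/118 c=-889/708 d=775/1416
  seg 2: a=-4 b=-112/177 c=359/177 d=-611/1593
  seg 3: a=2 b=209/177 c=-84/59 d=28/177
S(41/4) = -707/944

Δ: Δ0=1/3, Δ1=-5/2, Δ2=2, Δ3=-5/3
row 1: diag=10, rhs=-17; c'=1/5, d'=-17/10
row 2: denom=10−2·1/5=48/5; d'=(27−2·-17/10)/(48/5)=19/6
row 3: denom=12−3·5/16=177/16; d'=(-22−3·19/6)/(177/16)=-168/59
back: M3=-168/59
back: M2=19/6−5/16·-168/59=718/177
back: M1=-17/10−1/5·718/177=-889/354
M: M0=0, M1=-889/354, M2=718/177, M3=-168/59, M4=0
seg 0: a=0, c=M0/2=0, d=(M1−M0)/(6·3)=-889/6372, b=Δ0−h0·(2M0+M1)/6=375/236
seg 1: a=1, c=M1/2=-889/708, d=(M2−M1)/(6·2)=775/1416, b=Δ1−h1·(2M1+M2)/6=-257/118
seg 2: a=-4, c=M2/2=359/177, d=(M3−M2)/(6·3)=-611/1593, b=Δ2−h2·(2M2+M3)/6=-112/177
seg 3: a=2, c=M3/2=-84/59, d=(M4−M3)/(6·3)=28/177, b=Δ3−h3·(2M3+M4)/6=209/177
t_q=41/4 → seg 3, τ=9/4; S=2+209/177·τ+-84/59·τ²+28/177·τ³=-707/944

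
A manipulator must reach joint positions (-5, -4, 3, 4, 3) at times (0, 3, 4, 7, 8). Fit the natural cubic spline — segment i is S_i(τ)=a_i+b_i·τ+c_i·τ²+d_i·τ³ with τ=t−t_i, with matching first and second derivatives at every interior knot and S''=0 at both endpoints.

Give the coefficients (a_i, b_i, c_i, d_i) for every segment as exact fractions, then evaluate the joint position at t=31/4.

  seg 0: a=-5 b=-23/9 c=0 d=26/81
  seg 1: a=-4 b=55/9 c=26/9 d=-2
  seg 2: a=3 b=53/9 c=-28/9 d=34/81
  seg 3: a=4 b=-13/9 c=2/3 d=-2/9
S(31/4) = 307/96

Δ: Δ0=1/3, Δ1=7, Δ2=1/3, Δ3=-1
row 1: diag=8, rhs=40; c'=1/8, d'=5
row 2: denom=8−1·1/8=63/8; d'=(-40−1·5)/(63/8)=-40/7
row 3: denom=8−3·8/21=48/7; d'=(-8−3·-40/7)/(48/7)=4/3
back: M3=4/3
back: M2=-40/7−8/21·4/3=-56/9
back: M1=5−1/8·-56/9=52/9
M: M0=0, M1=52/9, M2=-56/9, M3=4/3, M4=0
seg 0: a=-5, c=M0/2=0, d=(M1−M0)/(6·3)=26/81, b=Δ0−h0·(2M0+M1)/6=-23/9
seg 1: a=-4, c=M1/2=26/9, d=(M2−M1)/(6·1)=-2, b=Δ1−h1·(2M1+M2)/6=55/9
seg 2: a=3, c=M2/2=-28/9, d=(M3−M2)/(6·3)=34/81, b=Δ2−h2·(2M2+M3)/6=53/9
seg 3: a=4, c=M3/2=2/3, d=(M4−M3)/(6·1)=-2/9, b=Δ3−h3·(2M3+M4)/6=-13/9
t_q=31/4 → seg 3, τ=3/4; S=4+-13/9·τ+2/3·τ²+-2/9·τ³=307/96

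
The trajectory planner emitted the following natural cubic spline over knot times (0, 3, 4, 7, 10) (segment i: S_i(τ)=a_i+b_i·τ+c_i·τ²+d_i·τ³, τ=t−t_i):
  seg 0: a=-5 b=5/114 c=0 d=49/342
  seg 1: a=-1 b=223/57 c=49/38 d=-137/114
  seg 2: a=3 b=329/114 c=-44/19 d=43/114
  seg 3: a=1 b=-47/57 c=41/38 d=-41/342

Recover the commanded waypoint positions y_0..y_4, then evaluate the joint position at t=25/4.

y_0 = S_0(0) = a_0 = -5
y_1 = S_1(0) = a_1 = -1
y_2 = S_2(0) = a_2 = 3
y_3 = S_3(0) = a_3 = 1
y_4 = S_3(3) = 5
t_q=25/4 is in segment 2 (τ=9/4); S_2(τ)=5025/2432

y_0=-5 y_1=-1 y_2=3 y_3=1 y_4=5
S(25/4) = 5025/2432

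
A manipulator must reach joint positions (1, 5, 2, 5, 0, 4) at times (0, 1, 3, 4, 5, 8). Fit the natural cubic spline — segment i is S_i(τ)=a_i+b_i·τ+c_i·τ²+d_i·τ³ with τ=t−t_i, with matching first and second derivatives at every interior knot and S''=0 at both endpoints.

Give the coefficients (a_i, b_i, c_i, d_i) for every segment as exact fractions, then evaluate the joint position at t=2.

  seg 0: a=1 b=3881/708 c=0 d=-1049/708
  seg 1: a=5 b=367/354 c=-1049/236 d=2249/1416
  seg 2: a=2 b=410/177 c=300/59 d=-779/177
  seg 3: a=5 b=-127/177 c=-479/59 d=679/177
  seg 4: a=0 b=-964/177 c=200/59 d=-200/531
S(2) = 1501/472

Δ: Δ0=4, Δ1=-3/2, Δ2=3, Δ3=-5, Δ4=4/3
row 1: diag=6, rhs=-33; c'=1/3, d'=-11/2
row 2: denom=6−2·1/3=16/3; d'=(27−2·-11/2)/(16/3)=57/8
row 3: denom=4−1·3/16=61/16; d'=(-48−1·57/8)/(61/16)=-882/61
row 4: denom=8−1·16/61=472/61; d'=(38−1·-882/61)/(472/61)=400/59
back: M4=400/59
back: M3=-882/61−16/61·400/59=-958/59
back: M2=57/8−3/16·-958/59=600/59
back: M1=-11/2−1/3·600/59=-1049/118
M: M0=0, M1=-1049/118, M2=600/59, M3=-958/59, M4=400/59, M5=0
seg 0: a=1, c=M0/2=0, d=(M1−M0)/(6·1)=-1049/708, b=Δ0−h0·(2M0+M1)/6=3881/708
seg 1: a=5, c=M1/2=-1049/236, d=(M2−M1)/(6·2)=2249/1416, b=Δ1−h1·(2M1+M2)/6=367/354
seg 2: a=2, c=M2/2=300/59, d=(M3−M2)/(6·1)=-779/177, b=Δ2−h2·(2M2+M3)/6=410/177
seg 3: a=5, c=M3/2=-479/59, d=(M4−M3)/(6·1)=679/177, b=Δ3−h3·(2M3+M4)/6=-127/177
seg 4: a=0, c=M4/2=200/59, d=(M5−M4)/(6·3)=-200/531, b=Δ4−h4·(2M4+M5)/6=-964/177
t_q=2 → seg 1, τ=1; S=5+367/354·τ+-1049/236·τ²+2249/1416·τ³=1501/472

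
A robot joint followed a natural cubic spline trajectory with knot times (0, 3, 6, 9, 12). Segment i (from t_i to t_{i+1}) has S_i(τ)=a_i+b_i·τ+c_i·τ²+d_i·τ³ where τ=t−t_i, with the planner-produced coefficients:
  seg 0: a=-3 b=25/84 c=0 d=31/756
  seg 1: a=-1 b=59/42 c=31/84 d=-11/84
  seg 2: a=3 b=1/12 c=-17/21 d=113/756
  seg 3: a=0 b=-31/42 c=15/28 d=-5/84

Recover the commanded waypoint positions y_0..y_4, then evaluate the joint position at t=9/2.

y_0 = S_0(0) = a_0 = -3
y_1 = S_1(0) = a_1 = -1
y_2 = S_2(0) = a_2 = 3
y_3 = S_3(0) = a_3 = 0
y_4 = S_3(3) = 1
t_q=9/2 is in segment 1 (τ=3/2); S_1(τ)=335/224

y_0=-3 y_1=-1 y_2=3 y_3=0 y_4=1
S(9/2) = 335/224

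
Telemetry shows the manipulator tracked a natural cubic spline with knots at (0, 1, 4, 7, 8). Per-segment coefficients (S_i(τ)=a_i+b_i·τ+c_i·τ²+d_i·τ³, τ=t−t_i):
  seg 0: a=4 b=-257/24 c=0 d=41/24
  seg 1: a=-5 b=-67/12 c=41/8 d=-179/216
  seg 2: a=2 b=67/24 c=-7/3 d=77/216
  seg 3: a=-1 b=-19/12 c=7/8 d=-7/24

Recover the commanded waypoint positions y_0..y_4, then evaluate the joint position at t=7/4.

y_0 = S_0(0) = a_0 = 4
y_1 = S_1(0) = a_1 = -5
y_2 = S_2(0) = a_2 = 2
y_3 = S_3(0) = a_3 = -1
y_4 = S_3(1) = -2
t_q=7/4 is in segment 1 (τ=3/4); S_1(τ)=-3407/512

y_0=4 y_1=-5 y_2=2 y_3=-1 y_4=-2
S(7/4) = -3407/512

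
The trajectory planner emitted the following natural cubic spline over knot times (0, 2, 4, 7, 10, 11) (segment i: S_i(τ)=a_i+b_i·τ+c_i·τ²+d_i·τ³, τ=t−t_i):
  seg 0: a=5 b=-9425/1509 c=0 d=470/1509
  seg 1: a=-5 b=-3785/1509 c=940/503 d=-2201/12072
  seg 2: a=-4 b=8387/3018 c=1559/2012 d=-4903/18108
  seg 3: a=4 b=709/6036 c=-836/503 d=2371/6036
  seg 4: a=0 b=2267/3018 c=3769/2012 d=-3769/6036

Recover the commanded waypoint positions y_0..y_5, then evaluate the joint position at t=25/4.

y_0 = S_0(0) = a_0 = 5
y_1 = S_1(0) = a_1 = -5
y_2 = S_2(0) = a_2 = -4
y_3 = S_3(0) = a_3 = 4
y_4 = S_4(0) = a_4 = 0
y_5 = S_4(1) = 2
t_q=25/4 is in segment 2 (τ=9/4); S_2(τ)=398053/128768

y_0=5 y_1=-5 y_2=-4 y_3=4 y_4=0 y_5=2
S(25/4) = 398053/128768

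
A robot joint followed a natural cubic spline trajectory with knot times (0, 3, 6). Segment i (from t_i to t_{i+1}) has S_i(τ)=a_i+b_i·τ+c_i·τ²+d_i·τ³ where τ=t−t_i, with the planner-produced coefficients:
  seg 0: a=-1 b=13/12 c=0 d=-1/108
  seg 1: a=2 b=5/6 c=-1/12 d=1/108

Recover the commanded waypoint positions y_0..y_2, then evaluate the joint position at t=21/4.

y_0 = S_0(0) = a_0 = -1
y_1 = S_1(0) = a_1 = 2
y_2 = S_1(3) = 4
t_q=21/4 is in segment 1 (τ=9/4); S_1(τ)=911/256

y_0=-1 y_1=2 y_2=4
S(21/4) = 911/256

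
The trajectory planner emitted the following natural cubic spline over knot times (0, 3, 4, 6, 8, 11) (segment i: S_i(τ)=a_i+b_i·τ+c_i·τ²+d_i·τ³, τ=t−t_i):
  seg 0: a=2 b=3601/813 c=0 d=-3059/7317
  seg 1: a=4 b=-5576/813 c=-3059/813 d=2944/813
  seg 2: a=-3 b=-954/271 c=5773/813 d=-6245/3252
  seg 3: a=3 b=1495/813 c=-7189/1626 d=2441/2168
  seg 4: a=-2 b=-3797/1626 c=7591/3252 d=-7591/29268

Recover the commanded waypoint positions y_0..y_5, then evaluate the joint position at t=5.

y_0=2 y_1=4 y_2=-3 y_3=3 y_4=-2 y_5=5
S(5) = -4357/3252

y_0 = S_0(0) = a_0 = 2
y_1 = S_1(0) = a_1 = 4
y_2 = S_2(0) = a_2 = -3
y_3 = S_3(0) = a_3 = 3
y_4 = S_4(0) = a_4 = -2
y_5 = S_4(3) = 5
t_q=5 is in segment 2 (τ=1); S_2(τ)=-4357/3252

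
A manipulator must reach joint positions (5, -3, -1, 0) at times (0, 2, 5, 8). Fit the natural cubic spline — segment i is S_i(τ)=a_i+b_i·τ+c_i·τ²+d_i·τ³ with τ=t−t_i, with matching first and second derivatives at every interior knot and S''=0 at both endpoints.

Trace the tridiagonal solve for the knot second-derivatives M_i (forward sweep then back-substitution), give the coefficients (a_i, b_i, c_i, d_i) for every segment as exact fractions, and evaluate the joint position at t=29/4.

  seg 0: a=5 b=-186/37 c=0 d=19/74
  seg 1: a=-3 b=-72/37 c=57/37 d=-223/999
  seg 2: a=-1 b=47/37 c=-52/111 d=52/999
S(29/4) = 47/592

Δ: Δ0=-4, Δ1=2/3, Δ2=1/3
row 1: diag=10, rhs=28; c'=3/10, d'=14/5
row 2: denom=12−3·3/10=111/10; d'=(-2−3·14/5)/(111/10)=-104/111
back: M2=-104/111
back: M1=14/5−3/10·-104/111=114/37
M: M0=0, M1=114/37, M2=-104/111, M3=0
seg 0: a=5, c=M0/2=0, d=(M1−M0)/(6·2)=19/74, b=Δ0−h0·(2M0+M1)/6=-186/37
seg 1: a=-3, c=M1/2=57/37, d=(M2−M1)/(6·3)=-223/999, b=Δ1−h1·(2M1+M2)/6=-72/37
seg 2: a=-1, c=M2/2=-52/111, d=(M3−M2)/(6·3)=52/999, b=Δ2−h2·(2M2+M3)/6=47/37
t_q=29/4 → seg 2, τ=9/4; S=-1+47/37·τ+-52/111·τ²+52/999·τ³=47/592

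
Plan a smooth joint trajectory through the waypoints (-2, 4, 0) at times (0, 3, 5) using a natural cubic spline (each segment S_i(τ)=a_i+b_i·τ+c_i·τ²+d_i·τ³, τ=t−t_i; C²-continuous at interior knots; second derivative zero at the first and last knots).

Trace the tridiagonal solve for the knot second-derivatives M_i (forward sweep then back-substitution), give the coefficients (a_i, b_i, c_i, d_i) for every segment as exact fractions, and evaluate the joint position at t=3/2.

Δ: Δ0=2, Δ1=-2
row 1: diag=10, rhs=-24; c'=1/5, d'=-12/5
back: M1=-12/5
M: M0=0, M1=-12/5, M2=0
seg 0: a=-2, c=M0/2=0, d=(M1−M0)/(6·3)=-2/15, b=Δ0−h0·(2M0+M1)/6=16/5
seg 1: a=4, c=M1/2=-6/5, d=(M2−M1)/(6·2)=1/5, b=Δ1−h1·(2M1+M2)/6=-2/5
t_q=3/2 → seg 0, τ=3/2; S=-2+16/5·τ+0·τ²+-2/15·τ³=47/20

  seg 0: a=-2 b=16/5 c=0 d=-2/15
  seg 1: a=4 b=-2/5 c=-6/5 d=1/5
S(3/2) = 47/20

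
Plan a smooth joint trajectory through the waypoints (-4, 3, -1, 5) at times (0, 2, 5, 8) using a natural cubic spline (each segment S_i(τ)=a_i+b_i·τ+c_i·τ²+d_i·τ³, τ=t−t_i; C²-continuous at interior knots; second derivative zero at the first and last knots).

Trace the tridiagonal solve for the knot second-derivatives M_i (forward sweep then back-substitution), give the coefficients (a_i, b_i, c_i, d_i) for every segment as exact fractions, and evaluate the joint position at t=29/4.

Δ: Δ0=7/2, Δ1=-4/3, Δ2=2
row 1: diag=10, rhs=-29; c'=3/10, d'=-29/10
row 2: denom=12−3·3/10=111/10; d'=(20−3·-29/10)/(111/10)=287/111
back: M2=287/111
back: M1=-29/10−3/10·287/111=-136/37
M: M0=0, M1=-136/37, M2=287/111, M3=0
seg 0: a=-4, c=M0/2=0, d=(M1−M0)/(6·2)=-34/111, b=Δ0−h0·(2M0+M1)/6=1049/222
seg 1: a=3, c=M1/2=-68/37, d=(M2−M1)/(6·3)=695/1998, b=Δ1−h1·(2M1+M2)/6=233/222
seg 2: a=-1, c=M2/2=287/222, d=(M3−M2)/(6·3)=-287/1998, b=Δ2−h2·(2M2+M3)/6=-65/111
t_q=29/4 → seg 2, τ=9/4; S=-1+-65/111·τ+287/222·τ²+-287/1998·τ³=12271/4736

  seg 0: a=-4 b=1049/222 c=0 d=-34/111
  seg 1: a=3 b=233/222 c=-68/37 d=695/1998
  seg 2: a=-1 b=-65/111 c=287/222 d=-287/1998
S(29/4) = 12271/4736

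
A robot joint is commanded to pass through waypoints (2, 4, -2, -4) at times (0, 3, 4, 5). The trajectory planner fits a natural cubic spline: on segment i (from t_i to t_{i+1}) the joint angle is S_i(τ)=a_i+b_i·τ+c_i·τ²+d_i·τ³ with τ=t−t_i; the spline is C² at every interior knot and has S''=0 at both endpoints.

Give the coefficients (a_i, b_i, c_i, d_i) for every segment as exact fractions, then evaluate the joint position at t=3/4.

Δ: Δ0=2/3, Δ1=-6, Δ2=-2
row 1: diag=8, rhs=-40; c'=1/8, d'=-5
row 2: denom=4−1·1/8=31/8; d'=(24−1·-5)/(31/8)=232/31
back: M2=232/31
back: M1=-5−1/8·232/31=-184/31
M: M0=0, M1=-184/31, M2=232/31, M3=0
seg 0: a=2, c=M0/2=0, d=(M1−M0)/(6·3)=-92/279, b=Δ0−h0·(2M0+M1)/6=338/93
seg 1: a=4, c=M1/2=-92/31, d=(M2−M1)/(6·1)=208/93, b=Δ1−h1·(2M1+M2)/6=-490/93
seg 2: a=-2, c=M2/2=116/31, d=(M3−M2)/(6·1)=-116/93, b=Δ2−h2·(2M2+M3)/6=-418/93
t_q=3/4 → seg 0, τ=3/4; S=2+338/93·τ+0·τ²+-92/279·τ³=2275/496

  seg 0: a=2 b=338/93 c=0 d=-92/279
  seg 1: a=4 b=-490/93 c=-92/31 d=208/93
  seg 2: a=-2 b=-418/93 c=116/31 d=-116/93
S(3/4) = 2275/496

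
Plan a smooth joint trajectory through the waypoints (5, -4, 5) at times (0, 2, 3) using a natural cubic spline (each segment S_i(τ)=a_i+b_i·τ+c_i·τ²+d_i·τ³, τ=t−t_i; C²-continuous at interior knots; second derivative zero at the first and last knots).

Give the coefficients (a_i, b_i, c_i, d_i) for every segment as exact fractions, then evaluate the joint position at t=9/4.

  seg 0: a=5 b=-9 c=0 d=9/8
  seg 1: a=-4 b=9/2 c=27/4 d=-9/4
S(9/4) = -637/256

Δ: Δ0=-9/2, Δ1=9
row 1: diag=6, rhs=81; c'=1/6, d'=27/2
back: M1=27/2
M: M0=0, M1=27/2, M2=0
seg 0: a=5, c=M0/2=0, d=(M1−M0)/(6·2)=9/8, b=Δ0−h0·(2M0+M1)/6=-9
seg 1: a=-4, c=M1/2=27/4, d=(M2−M1)/(6·1)=-9/4, b=Δ1−h1·(2M1+M2)/6=9/2
t_q=9/4 → seg 1, τ=1/4; S=-4+9/2·τ+27/4·τ²+-9/4·τ³=-637/256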